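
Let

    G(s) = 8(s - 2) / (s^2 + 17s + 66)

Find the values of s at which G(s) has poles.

s = -6, -11

The poles are the roots of the denominator s^2 + 17s + 66 = 0.
Factoring: (s + 6)(s + 11) = 0, so s = -6 and s = -11.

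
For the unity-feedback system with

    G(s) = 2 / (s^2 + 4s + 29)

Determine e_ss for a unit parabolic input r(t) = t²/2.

e_ss = ∞

G(s) has no poles at the origin.
This is a Type 0 system; Ka = lim_{s→0} s^2·G(s) = 0, so the steady-state error for a parabola input is infinite.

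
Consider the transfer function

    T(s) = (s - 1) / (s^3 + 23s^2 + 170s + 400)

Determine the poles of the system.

s = -5, -10, -8

The poles are the roots of the denominator s^3 + 23s^2 + 170s + 400 = 0.
Trying s = -5: the polynomial evaluates to 0, so (s + 5) is a factor.
Dividing out leaves s^2 + 18s + 80 = 0.
Factoring the quadratic: (s + 10)(s + 8) = 0.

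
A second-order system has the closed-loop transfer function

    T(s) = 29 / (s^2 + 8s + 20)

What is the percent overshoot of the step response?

Comparing s^2 + 8s + 20 to s^2 + 2ζωₙs + ωₙ²: ωₙ = √20 ≈ 4.472 rad/s and ζ = 8/(2·√20) ≈ 0.8944.
%OS = 100·exp(−πζ/√(1−ζ²)) = 100·exp(−π·0.8944/√(1−0.8944²)) ≈ 0.187%.

%OS ≈ 0.187%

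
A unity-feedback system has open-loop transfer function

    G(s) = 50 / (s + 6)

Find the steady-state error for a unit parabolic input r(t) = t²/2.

G(s) has no poles at the origin.
This is a Type 0 system; Ka = lim_{s→0} s^2·G(s) = 0, so the steady-state error for a parabola input is infinite.

e_ss = ∞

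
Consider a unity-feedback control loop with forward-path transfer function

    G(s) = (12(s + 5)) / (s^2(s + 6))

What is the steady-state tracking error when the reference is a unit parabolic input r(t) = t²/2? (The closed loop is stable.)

G(s) has 2 poles at the origin.
This is a Type 2 system. Ka = lim_{s→0} s^2·G(s) = 60/6 = 10.
e_ss = 1/Ka = 1/(10) = 1/10 ≈ 0.1000.

e_ss = 0.1000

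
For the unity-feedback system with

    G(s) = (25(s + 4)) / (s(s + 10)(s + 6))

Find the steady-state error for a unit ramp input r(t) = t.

e_ss = 0.6000

G(s) has one pole at the origin.
This is a Type 1 system. Kv = lim_{s→0} s·G(s) = 100/60 = 5/3.
e_ss = 1/Kv = 1/(5/3) = 3/5 ≈ 0.6000.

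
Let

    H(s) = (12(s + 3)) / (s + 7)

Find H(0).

H(0) = 36/7 ≈ 5.143

At s = 0 each factor (s + a) contributes a and each (s^2 + bs + c) contributes c.
H(0) = 12·(3) / ((7)) = 36/7 = 36/7.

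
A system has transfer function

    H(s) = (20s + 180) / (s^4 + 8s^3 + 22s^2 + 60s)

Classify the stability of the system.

marginally stable

The denominator s^4 + 8s^3 + 22s^2 + 60s factors as s(s^2 + 2s + 10)(s + 6), giving poles at s = 0, -1 ± 3j, -6.
Since the simple pole(s) at s = 0 lie on the jω-axis with none in the right half-plane, the system is marginally stable.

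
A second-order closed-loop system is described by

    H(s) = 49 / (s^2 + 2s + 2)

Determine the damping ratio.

ζ ≈ 0.7071

Compare the denominator to the standard form s^2 + 2ζωₙs + ωₙ².
ωₙ² = 2, so ωₙ = √2 ≈ 1.414 rad/s.
2ζωₙ = 2, so ζ = 2/(2·√2) ≈ 0.7071.
With ζ = 0.7071 the response is underdamped.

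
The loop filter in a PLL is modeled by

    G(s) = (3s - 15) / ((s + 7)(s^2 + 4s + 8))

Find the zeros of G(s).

Set the numerator to zero: 3s - 15 = 0, i.e. 3·(s - 5) = 0.
So s = 5.

s = 5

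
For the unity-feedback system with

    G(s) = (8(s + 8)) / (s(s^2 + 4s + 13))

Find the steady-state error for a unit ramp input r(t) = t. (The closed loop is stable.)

G(s) has one pole at the origin.
This is a Type 1 system. Kv = lim_{s→0} s·G(s) = 64/13.
e_ss = 1/Kv = 1/(64/13) = 13/64 ≈ 0.2031.

e_ss = 0.2031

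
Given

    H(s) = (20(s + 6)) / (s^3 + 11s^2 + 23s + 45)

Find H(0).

Set s = 0: H(0) = (120) / (45) = 8/3.

H(0) = 8/3 ≈ 2.667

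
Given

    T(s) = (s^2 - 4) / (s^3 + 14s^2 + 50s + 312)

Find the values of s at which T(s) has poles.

s = -1 ± 5j, -12

The poles are the roots of the denominator s^3 + 14s^2 + 50s + 312 = 0.
Trying s = -12: the polynomial evaluates to 0, so (s + 12) is a factor.
Dividing out leaves s^2 + 2s + 26 = 0.
The quadratic formula then gives s = -1 ± 5j.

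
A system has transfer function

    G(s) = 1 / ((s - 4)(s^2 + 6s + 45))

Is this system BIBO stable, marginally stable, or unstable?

unstable

The poles can be read from the denominator factors: s = 4, -3 ± 6j.
Since the pole(s) at s = 4 lie in the right half-plane, the system is unstable.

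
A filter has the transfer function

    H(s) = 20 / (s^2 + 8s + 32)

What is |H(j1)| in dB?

Substitute s = j1: numerator = 20, denominator = 31 + j8.
|H(j1)| = |20| / |31 + j8| = 20 / 32.016 ≈ 0.6247.
In decibels: 20·log₁₀(0.6247) ≈ -4.09 dB.

|H(j1)|_dB ≈ -4.09 dB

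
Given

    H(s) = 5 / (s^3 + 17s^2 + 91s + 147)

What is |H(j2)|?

|H(j2)| ≈ 0.02617

Substitute s = j2: numerator = 5, denominator = 79 + j174.
|H(j2)| = |5| / |79 + j174| = 5 / 191.09 ≈ 0.02617.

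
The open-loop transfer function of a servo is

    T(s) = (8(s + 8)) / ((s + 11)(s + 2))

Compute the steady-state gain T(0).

T(0) = 32/11 ≈ 2.909

At s = 0 each factor (s + a) contributes a and each (s^2 + bs + c) contributes c.
T(0) = 8·(8) / ((11) · (2)) = 64/22 = 32/11.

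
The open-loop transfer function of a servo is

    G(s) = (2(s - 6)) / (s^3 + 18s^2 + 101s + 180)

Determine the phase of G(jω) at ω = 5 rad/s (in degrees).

At s = j5: numerator = -12 + j10, denominator = -270 + j380.
∠G = ∠num − ∠den = 140.19° − (125.39°) = 14.80°.

∠G(j5) ≈ 14.80°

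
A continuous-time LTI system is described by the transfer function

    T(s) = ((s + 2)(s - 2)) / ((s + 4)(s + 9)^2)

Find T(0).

At s = 0 each factor (s + a) contributes a and each (s^2 + bs + c) contributes c.
T(0) = 1·(2) · (-2) / ((4) · (9) · (9)) = -4/324 = -1/81.

T(0) = -1/81 ≈ -0.01235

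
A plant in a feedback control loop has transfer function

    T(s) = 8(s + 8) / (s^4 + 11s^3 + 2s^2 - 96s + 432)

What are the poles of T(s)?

The poles are the roots of the denominator s^4 + 11s^3 + 2s^2 - 96s + 432 = 0.
Trying s = -6: the polynomial evaluates to 0, so (s + 6) is a factor.
Dividing out leaves s^3 + 5s^2 - 28s + 72 = 0.
This factors further as (s^2 - 4s + 8)(s + 9) = 0.

s = 2 ± 2j, -6, -9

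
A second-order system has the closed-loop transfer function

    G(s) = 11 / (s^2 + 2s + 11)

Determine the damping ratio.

ζ ≈ 0.3015

Compare the denominator to the standard form s^2 + 2ζωₙs + ωₙ².
ωₙ² = 11, so ωₙ = √11 ≈ 3.317 rad/s.
2ζωₙ = 2, so ζ = 2/(2·√11) ≈ 0.3015.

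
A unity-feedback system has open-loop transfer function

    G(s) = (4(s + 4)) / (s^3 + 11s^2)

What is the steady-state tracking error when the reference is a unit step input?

G(s) has 2 poles at the origin.
This is a Type 2 system; for a step input the steady-state error is zero.

e_ss = 0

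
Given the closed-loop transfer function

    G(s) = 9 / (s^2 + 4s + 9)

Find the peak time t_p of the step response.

t_p ≈ 1.405 s

Comparing s^2 + 4s + 9 to s^2 + 2ζωₙs + ωₙ²: ωₙ = 3 rad/s and ζ = 4/(2·3) ≈ 0.6667.
ζωₙ = 4/2 = 2, so ω_d = ωₙ√(1−ζ²) = √(ωₙ² − (ζωₙ)²) = √(9 − 2²) = √5 ≈ 2.236 rad/s.
t_p = π/ω_d = π/2.236 ≈ 1.405 s.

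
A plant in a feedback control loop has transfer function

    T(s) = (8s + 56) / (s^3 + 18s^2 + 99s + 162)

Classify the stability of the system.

stable

The denominator s^3 + 18s^2 + 99s + 162 factors as (s + 6)(s + 3)(s + 9), giving poles at s = -6, -3, -9.
Since all poles lie strictly in the left half-plane, the system is stable.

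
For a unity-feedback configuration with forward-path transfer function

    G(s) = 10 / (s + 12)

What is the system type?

The denominator has no factor of s at the origin — no free integrator — so this is a Type 0 system.

Type 0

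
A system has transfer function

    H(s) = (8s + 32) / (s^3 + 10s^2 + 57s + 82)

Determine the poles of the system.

The poles are the roots of the denominator s^3 + 10s^2 + 57s + 82 = 0.
Trying s = -2: the polynomial evaluates to 0, so (s + 2) is a factor.
Dividing out leaves s^2 + 8s + 41 = 0.
The quadratic formula then gives s = -4 ± 5j.

s = -4 ± 5j, -2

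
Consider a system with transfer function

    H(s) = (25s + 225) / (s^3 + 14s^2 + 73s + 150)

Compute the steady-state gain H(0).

Set s = 0: H(0) = (225) / (150) = 3/2.

H(0) = 3/2 ≈ 1.500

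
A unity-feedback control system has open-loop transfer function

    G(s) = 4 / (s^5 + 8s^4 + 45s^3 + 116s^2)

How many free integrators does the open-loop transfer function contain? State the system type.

Factor s from the denominator: s^5 + 8s^4 + 45s^3 + 116s^2 = s^2·(s^3 + 8s^2 + 45s + 116).
There are 2 poles at the origin, so the system is Type 2.

Type 2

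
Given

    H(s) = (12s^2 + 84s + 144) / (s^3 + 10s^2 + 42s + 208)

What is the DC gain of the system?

Set s = 0: H(0) = (144) / (208) = 9/13.

H(0) = 9/13 ≈ 0.6923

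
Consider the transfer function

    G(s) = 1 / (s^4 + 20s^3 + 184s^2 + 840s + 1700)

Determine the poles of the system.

The poles are the roots of the denominator s^4 + 20s^3 + 184s^2 + 840s + 1700 = 0.
No real roots exist; factor into two real quadratics: (s^2 + 10s + 50)(s^2 + 10s + 34) = 0.
Each quadratic gives a conjugate pair via the quadratic formula.

s = -5 + 5j, -5 - 5j, -5 + 3j, -5 - 3j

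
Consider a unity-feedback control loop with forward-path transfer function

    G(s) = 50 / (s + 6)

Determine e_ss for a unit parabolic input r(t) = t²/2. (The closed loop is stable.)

e_ss = ∞

G(s) has no poles at the origin.
This is a Type 0 system; Ka = lim_{s→0} s^2·G(s) = 0, so the steady-state error for a parabola input is infinite.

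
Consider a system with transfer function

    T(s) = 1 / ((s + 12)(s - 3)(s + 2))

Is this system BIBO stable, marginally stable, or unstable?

unstable

The poles can be read from the denominator factors: s = -12, 3, -2.
Since the pole(s) at s = 3 lie in the right half-plane, the system is unstable.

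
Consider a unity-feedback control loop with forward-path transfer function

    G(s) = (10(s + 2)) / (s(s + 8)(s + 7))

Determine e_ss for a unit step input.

G(s) has one pole at the origin.
This is a Type 1 system; for a step input the steady-state error is zero.

e_ss = 0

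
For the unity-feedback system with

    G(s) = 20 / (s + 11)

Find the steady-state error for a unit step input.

e_ss = 0.3548

G(s) has no poles at the origin.
This is a Type 0 system. Kp = lim_{s→0} G(s) = 20/11.
e_ss = 1/(1 + Kp) = 1/(1 + 20/11) = 11/31 ≈ 0.3548.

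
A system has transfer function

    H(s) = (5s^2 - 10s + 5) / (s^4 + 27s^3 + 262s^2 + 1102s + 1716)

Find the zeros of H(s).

Set the numerator to zero: 5s^2 - 10s + 5 = 0, i.e. 5·(s^2 - 2s + 1) = 0.
Factoring: (s - 1)^2 = 0.

s = 1, 1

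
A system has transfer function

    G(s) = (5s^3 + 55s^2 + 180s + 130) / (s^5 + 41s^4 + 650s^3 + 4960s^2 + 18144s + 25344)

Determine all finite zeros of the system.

Set the numerator to zero: 5s^3 + 55s^2 + 180s + 130 = 0, i.e. 5·(s^3 + 11s^2 + 36s + 26) = 0.
Factoring: (s^2 + 10s + 26)(s + 1) = 0.

s = -5 ± j, -1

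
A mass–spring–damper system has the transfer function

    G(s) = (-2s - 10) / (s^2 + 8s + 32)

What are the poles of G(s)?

The poles are the roots of the denominator s^2 + 8s + 32 = 0.
Using the quadratic formula: s = (-8 ± √(-64))/2 = -4 ± 4j.

s = -4 + 4j, -4 - 4j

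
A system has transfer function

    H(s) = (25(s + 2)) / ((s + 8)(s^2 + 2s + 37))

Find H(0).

At s = 0 each factor (s + a) contributes a and each (s^2 + bs + c) contributes c.
H(0) = 25·(2) / ((8) · (37)) = 50/296 = 25/148.

H(0) = 25/148 ≈ 0.1689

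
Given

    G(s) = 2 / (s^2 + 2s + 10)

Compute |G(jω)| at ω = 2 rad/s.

Substitute s = j2: numerator = 2, denominator = 6 + j4.
|G(j2)| = |2| / |6 + j4| = 2 / 7.2111 ≈ 0.2774.

|G(j2)| ≈ 0.2774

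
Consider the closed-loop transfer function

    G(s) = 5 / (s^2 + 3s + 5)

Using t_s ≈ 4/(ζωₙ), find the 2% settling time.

t_s ≈ 2.667 s

Comparing s^2 + 3s + 5 to s^2 + 2ζωₙs + ωₙ²: ωₙ = √5 ≈ 2.236 rad/s and ζ = 3/(2·√5) ≈ 0.6708.
ζωₙ = 3/2 = 1.5, so t_s ≈ 4/(ζωₙ) = 4/1.5 ≈ 2.667 s.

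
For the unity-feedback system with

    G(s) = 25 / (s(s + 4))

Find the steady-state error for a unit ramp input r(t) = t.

e_ss = 0.1600

G(s) has one pole at the origin.
This is a Type 1 system. Kv = lim_{s→0} s·G(s) = 25/4.
e_ss = 1/Kv = 1/(25/4) = 4/25 ≈ 0.1600.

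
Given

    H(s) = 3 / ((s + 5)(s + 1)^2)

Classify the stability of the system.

stable

The poles can be read from the denominator factors: s = -5, -1, -1.
Since all poles lie strictly in the left half-plane, the system is stable.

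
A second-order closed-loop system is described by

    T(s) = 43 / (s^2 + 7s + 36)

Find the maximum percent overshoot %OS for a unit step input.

Comparing s^2 + 7s + 36 to s^2 + 2ζωₙs + ωₙ²: ωₙ = 6 rad/s and ζ = 7/(2·6) ≈ 0.5833.
%OS = 100·exp(−πζ/√(1−ζ²)) = 100·exp(−π·0.5833/√(1−0.5833²)) ≈ 10.5%.

%OS ≈ 10.5%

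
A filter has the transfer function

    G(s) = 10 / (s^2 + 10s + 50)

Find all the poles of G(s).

s = -5 + 5j, -5 - 5j

The poles are the roots of the denominator s^2 + 10s + 50 = 0.
Using the quadratic formula: s = (-10 ± √(-100))/2 = -5 ± 5j.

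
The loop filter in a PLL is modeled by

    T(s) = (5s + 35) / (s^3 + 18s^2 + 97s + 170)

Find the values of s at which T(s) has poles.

s = -4 + j, -4 - j, -10

The poles are the roots of the denominator s^3 + 18s^2 + 97s + 170 = 0.
Trying s = -10: the polynomial evaluates to 0, so (s + 10) is a factor.
Dividing out leaves s^2 + 8s + 17 = 0.
The quadratic formula then gives s = -4 ± 1j.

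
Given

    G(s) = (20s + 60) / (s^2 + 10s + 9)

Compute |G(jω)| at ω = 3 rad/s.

Substitute s = j3: numerator = 60 + j60, denominator = j30.
|G(j3)| = |60 + j60| / |j30| = 84.853 / 30 ≈ 2.828.

|G(j3)| ≈ 2.828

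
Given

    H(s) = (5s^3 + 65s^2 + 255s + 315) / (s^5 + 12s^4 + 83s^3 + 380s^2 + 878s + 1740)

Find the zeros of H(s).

Set the numerator to zero: 5s^3 + 65s^2 + 255s + 315 = 0, i.e. 5·(s^3 + 13s^2 + 51s + 63) = 0.
Factoring: (s + 3)^2(s + 7) = 0.

s = -3, -7, -3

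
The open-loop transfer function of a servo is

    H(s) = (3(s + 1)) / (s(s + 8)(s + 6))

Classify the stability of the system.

marginally stable

The poles can be read from the denominator factors: s = 0, -8, -6.
Since the simple pole(s) at s = 0 lie on the jω-axis with none in the right half-plane, the system is marginally stable.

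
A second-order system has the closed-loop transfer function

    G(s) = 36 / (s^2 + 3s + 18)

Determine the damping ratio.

ζ ≈ 0.3536

Compare the denominator to the standard form s^2 + 2ζωₙs + ωₙ².
ωₙ² = 18, so ωₙ = √18 ≈ 4.243 rad/s.
2ζωₙ = 3, so ζ = 3/(2·√18) ≈ 0.3536.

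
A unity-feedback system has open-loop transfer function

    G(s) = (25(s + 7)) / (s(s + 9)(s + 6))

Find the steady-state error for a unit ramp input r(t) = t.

G(s) has one pole at the origin.
This is a Type 1 system. Kv = lim_{s→0} s·G(s) = 175/54.
e_ss = 1/Kv = 1/(175/54) = 54/175 ≈ 0.3086.

e_ss = 0.3086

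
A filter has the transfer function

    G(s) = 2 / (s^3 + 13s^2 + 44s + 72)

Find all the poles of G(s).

s = -2 ± 2j, -9

The poles are the roots of the denominator s^3 + 13s^2 + 44s + 72 = 0.
Trying s = -9: the polynomial evaluates to 0, so (s + 9) is a factor.
Dividing out leaves s^2 + 4s + 8 = 0.
The quadratic formula then gives s = -2 ± 2j.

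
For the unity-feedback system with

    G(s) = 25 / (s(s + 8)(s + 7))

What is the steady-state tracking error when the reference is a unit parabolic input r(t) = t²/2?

e_ss = ∞

G(s) has one pole at the origin.
This is a Type 1 system; Ka = lim_{s→0} s^2·G(s) = 0, so the steady-state error for a parabola input is infinite.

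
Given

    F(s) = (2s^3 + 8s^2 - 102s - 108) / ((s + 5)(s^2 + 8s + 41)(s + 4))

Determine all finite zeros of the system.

s = -1, -9, 6

Set the numerator to zero: 2s^3 + 8s^2 - 102s - 108 = 0, i.e. 2·(s^3 + 4s^2 - 51s - 54) = 0.
Factoring: (s + 1)(s + 9)(s - 6) = 0.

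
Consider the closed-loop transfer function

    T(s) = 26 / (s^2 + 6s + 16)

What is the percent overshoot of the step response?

Comparing s^2 + 6s + 16 to s^2 + 2ζωₙs + ωₙ²: ωₙ = 4 rad/s and ζ = 6/(2·4) = 0.75.
%OS = 100·exp(−πζ/√(1−ζ²)) = 100·exp(−π·0.75/√(1−0.75²)) ≈ 2.84%.

%OS ≈ 2.84%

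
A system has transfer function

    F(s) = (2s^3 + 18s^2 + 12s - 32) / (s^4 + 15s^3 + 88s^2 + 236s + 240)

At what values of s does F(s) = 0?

Set the numerator to zero: 2s^3 + 18s^2 + 12s - 32 = 0, i.e. 2·(s^3 + 9s^2 + 6s - 16) = 0.
Factoring: (s - 1)(s + 2)(s + 8) = 0.

s = 1, -2, -8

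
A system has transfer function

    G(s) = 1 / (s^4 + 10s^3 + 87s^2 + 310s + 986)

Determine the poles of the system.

The poles are the roots of the denominator s^4 + 10s^3 + 87s^2 + 310s + 986 = 0.
No real roots exist; factor into two real quadratics: (s^2 + 4s + 29)(s^2 + 6s + 34) = 0.
Each quadratic gives a conjugate pair via the quadratic formula.

s = -2 + 5j, -2 - 5j, -3 + 5j, -3 - 5j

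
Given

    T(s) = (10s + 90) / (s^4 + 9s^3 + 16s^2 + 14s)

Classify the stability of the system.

The denominator s^4 + 9s^3 + 16s^2 + 14s factors as s(s^2 + 2s + 2)(s + 7), giving poles at s = 0, -1 ± j, -7.
Since the simple pole(s) at s = 0 lie on the jω-axis with none in the right half-plane, the system is marginally stable.

marginally stable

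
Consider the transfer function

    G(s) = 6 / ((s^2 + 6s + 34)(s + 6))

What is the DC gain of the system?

G(0) = 1/34 ≈ 0.02941

At s = 0 each factor (s + a) contributes a and each (s^2 + bs + c) contributes c.
G(0) = 6·1 / ((34) · (6)) = 6/204 = 1/34.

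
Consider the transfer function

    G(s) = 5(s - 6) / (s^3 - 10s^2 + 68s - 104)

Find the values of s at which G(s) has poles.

s = 4 ± 6j, 2

The poles are the roots of the denominator s^3 - 10s^2 + 68s - 104 = 0.
Trying s = 2: the polynomial evaluates to 0, so (s - 2) is a factor.
Dividing out leaves s^2 - 8s + 52 = 0.
The quadratic formula then gives s = 4 ± 6j.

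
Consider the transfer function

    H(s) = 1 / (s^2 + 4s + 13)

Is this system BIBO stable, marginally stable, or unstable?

stable

The denominator s^2 + 4s + 13 factors as (s^2 + 4s + 13), giving poles at s = -2 ± 3j.
Since all poles lie strictly in the left half-plane, the system is stable.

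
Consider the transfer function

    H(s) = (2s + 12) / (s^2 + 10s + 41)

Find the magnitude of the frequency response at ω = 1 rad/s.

Substitute s = j1: numerator = 12 + j2, denominator = 40 + j10.
|H(j1)| = |12 + j2| / |40 + j10| = 12.166 / 41.231 ≈ 0.2951.

|H(j1)| ≈ 0.2951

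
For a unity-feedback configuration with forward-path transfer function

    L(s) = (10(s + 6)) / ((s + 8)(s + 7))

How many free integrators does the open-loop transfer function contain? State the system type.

The denominator has no factor of s at the origin — no free integrator — so this is a Type 0 system.

Type 0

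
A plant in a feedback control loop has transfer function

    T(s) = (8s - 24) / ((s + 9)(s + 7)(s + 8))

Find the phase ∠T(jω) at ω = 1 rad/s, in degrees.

At s = j1: numerator = -24 + j8, denominator = 480 + j190.
∠T = ∠num − ∠den = 161.57° − (21.595°) = 140.0°.

∠T(j1) ≈ 140.0°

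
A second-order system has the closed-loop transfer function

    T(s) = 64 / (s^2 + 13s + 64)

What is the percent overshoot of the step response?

Comparing s^2 + 13s + 64 to s^2 + 2ζωₙs + ωₙ²: ωₙ = 8 rad/s and ζ = 13/(2·8) = 0.8125.
%OS = 100·exp(−πζ/√(1−ζ²)) = 100·exp(−π·0.8125/√(1−0.8125²)) ≈ 1.25%.

%OS ≈ 1.25%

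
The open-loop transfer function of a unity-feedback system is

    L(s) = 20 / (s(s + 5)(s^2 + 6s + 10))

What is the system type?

Type 1

The denominator has 1 factor of s at the origin (free integrator), so this is a Type 1 system.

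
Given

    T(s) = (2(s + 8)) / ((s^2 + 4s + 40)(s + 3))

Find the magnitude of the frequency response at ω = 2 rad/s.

|T(j2)| ≈ 0.1240

Substitute s = j2: numerator = 16 + j4, denominator = 92 + j96.
|T(j2)| = |16 + j4| / |92 + j96| = 16.492 / 132.97 ≈ 0.1240.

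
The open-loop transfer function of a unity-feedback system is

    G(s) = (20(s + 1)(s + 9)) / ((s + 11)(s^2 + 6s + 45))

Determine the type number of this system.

Type 0

The denominator has no factor of s at the origin — no free integrator — so this is a Type 0 system.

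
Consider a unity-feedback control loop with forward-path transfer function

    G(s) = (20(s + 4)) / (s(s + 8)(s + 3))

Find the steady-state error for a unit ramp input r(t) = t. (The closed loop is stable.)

e_ss = 0.3000

G(s) has one pole at the origin.
This is a Type 1 system. Kv = lim_{s→0} s·G(s) = 80/24 = 10/3.
e_ss = 1/Kv = 1/(10/3) = 3/10 ≈ 0.3000.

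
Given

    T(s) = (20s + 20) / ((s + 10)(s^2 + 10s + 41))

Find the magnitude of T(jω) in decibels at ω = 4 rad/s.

|T(j4)|_dB ≈ -15.8 dB

Substitute s = j4: numerator = 20 + j80, denominator = 90 + j500.
|T(j4)| = |20 + j80| / |90 + j500| = 82.462 / 508.04 ≈ 0.1623.
In decibels: 20·log₁₀(0.1623) ≈ -15.8 dB.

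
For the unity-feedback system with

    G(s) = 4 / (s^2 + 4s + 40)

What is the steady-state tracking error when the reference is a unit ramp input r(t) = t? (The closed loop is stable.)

e_ss = ∞

G(s) has no poles at the origin.
This is a Type 0 system; Kv = lim_{s→0} s·G(s) = 0, so the steady-state error for a ramp input is infinite.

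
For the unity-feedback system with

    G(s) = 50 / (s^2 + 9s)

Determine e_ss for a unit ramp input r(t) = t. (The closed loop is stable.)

G(s) has one pole at the origin.
This is a Type 1 system. Kv = lim_{s→0} s·G(s) = 50/9.
e_ss = 1/Kv = 1/(50/9) = 9/50 ≈ 0.1800.

e_ss = 0.1800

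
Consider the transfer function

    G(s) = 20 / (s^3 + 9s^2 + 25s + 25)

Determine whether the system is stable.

The denominator s^3 + 9s^2 + 25s + 25 factors as (s + 5)(s^2 + 4s + 5), giving poles at s = -5, -2 ± j.
Since all poles lie strictly in the left half-plane, the system is stable.

stable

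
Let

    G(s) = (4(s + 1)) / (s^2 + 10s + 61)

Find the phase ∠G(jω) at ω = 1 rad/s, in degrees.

∠G(j1) ≈ 35.54°

At s = j1: numerator = 4 + j4, denominator = 60 + j10.
∠G = ∠num − ∠den = 45° − (9.4623°) = 35.54°.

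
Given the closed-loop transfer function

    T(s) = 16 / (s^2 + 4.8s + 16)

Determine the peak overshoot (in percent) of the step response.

Comparing s^2 + 4.8s + 16 to s^2 + 2ζωₙs + ωₙ²: ωₙ = 4 rad/s and ζ = 4.8/(2·4) = 0.6.
%OS = 100·exp(−πζ/√(1−ζ²)) = 100·exp(−π·0.6/√(1−0.6²)) ≈ 9.48%.

%OS ≈ 9.48%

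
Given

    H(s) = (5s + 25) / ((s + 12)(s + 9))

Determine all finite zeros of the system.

Set the numerator to zero: 5s + 25 = 0, i.e. 5·(s + 5) = 0.
So s = -5.

s = -5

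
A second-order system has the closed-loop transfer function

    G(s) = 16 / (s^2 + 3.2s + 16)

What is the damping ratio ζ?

ζ = 0.4

Compare the denominator to the standard form s^2 + 2ζωₙs + ωₙ².
ωₙ² = 16, so ωₙ = 4 rad/s.
2ζωₙ = 3.2, so ζ = 3.2/(2·4) = 0.4.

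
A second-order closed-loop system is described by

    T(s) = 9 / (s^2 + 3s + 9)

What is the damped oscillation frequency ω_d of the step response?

Comparing s^2 + 3s + 9 to s^2 + 2ζωₙs + ωₙ²: ωₙ = 3 rad/s and ζ = 3/(2·3) = 0.5.
ζωₙ = 3/2 = 1.5, so ω_d = ωₙ√(1−ζ²) = √(ωₙ² − (ζωₙ)²) = √(9 − 1.5²) = √6.75 ≈ 2.598 rad/s.

ω_d ≈ 2.598 rad/s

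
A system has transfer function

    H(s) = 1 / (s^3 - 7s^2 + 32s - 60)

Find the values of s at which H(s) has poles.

s = 3, 2 ± 4j

The poles are the roots of the denominator s^3 - 7s^2 + 32s - 60 = 0.
Trying s = 3: the polynomial evaluates to 0, so (s - 3) is a factor.
Dividing out leaves s^2 - 4s + 20 = 0.
The quadratic formula then gives s = 2 ± 4j.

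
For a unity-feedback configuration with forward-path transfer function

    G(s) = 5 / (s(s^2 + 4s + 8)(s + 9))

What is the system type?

The denominator has 1 factor of s at the origin (free integrator), so this is a Type 1 system.

Type 1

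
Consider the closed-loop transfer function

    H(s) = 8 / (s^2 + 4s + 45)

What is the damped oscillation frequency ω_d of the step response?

ω_d ≈ 6.403 rad/s

Comparing s^2 + 4s + 45 to s^2 + 2ζωₙs + ωₙ²: ωₙ = √45 ≈ 6.708 rad/s and ζ = 4/(2·√45) ≈ 0.2981.
ζωₙ = 4/2 = 2, so ω_d = ωₙ√(1−ζ²) = √(ωₙ² − (ζωₙ)²) = √(45 − 2²) = √41 ≈ 6.403 rad/s.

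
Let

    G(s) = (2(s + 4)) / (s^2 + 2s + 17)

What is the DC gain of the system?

G(0) = 8/17 ≈ 0.4706

At s = 0 each factor (s + a) contributes a and each (s^2 + bs + c) contributes c.
G(0) = 2·(4) / ((17)) = 8/17 = 8/17.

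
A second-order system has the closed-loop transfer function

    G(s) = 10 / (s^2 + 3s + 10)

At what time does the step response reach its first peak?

t_p ≈ 1.128 s

Comparing s^2 + 3s + 10 to s^2 + 2ζωₙs + ωₙ²: ωₙ = √10 ≈ 3.162 rad/s and ζ = 3/(2·√10) ≈ 0.4743.
ζωₙ = 3/2 = 1.5, so ω_d = ωₙ√(1−ζ²) = √(ωₙ² − (ζωₙ)²) = √(10 − 1.5²) = √7.75 ≈ 2.784 rad/s.
t_p = π/ω_d = π/2.784 ≈ 1.128 s.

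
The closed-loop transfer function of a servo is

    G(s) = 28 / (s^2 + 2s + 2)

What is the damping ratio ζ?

ζ ≈ 0.7071

Compare the denominator to the standard form s^2 + 2ζωₙs + ωₙ².
ωₙ² = 2, so ωₙ = √2 ≈ 1.414 rad/s.
2ζωₙ = 2, so ζ = 2/(2·√2) ≈ 0.7071.
With ζ = 0.7071 the response is underdamped.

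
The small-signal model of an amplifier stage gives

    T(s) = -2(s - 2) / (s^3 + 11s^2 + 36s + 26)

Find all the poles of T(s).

s = -5 + j, -5 - j, -1

The poles are the roots of the denominator s^3 + 11s^2 + 36s + 26 = 0.
Trying s = -1: the polynomial evaluates to 0, so (s + 1) is a factor.
Dividing out leaves s^2 + 10s + 26 = 0.
The quadratic formula then gives s = -5 ± 1j.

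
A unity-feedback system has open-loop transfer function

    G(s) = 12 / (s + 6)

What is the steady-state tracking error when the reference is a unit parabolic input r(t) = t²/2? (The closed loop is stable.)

e_ss = ∞

G(s) has no poles at the origin.
This is a Type 0 system; Ka = lim_{s→0} s^2·G(s) = 0, so the steady-state error for a parabola input is infinite.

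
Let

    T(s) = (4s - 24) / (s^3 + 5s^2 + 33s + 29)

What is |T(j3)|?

Substitute s = j3: numerator = -24 + j12, denominator = -16 + j72.
|T(j3)| = |-24 + j12| / |-16 + j72| = 26.833 / 73.756 ≈ 0.3638.

|T(j3)| ≈ 0.3638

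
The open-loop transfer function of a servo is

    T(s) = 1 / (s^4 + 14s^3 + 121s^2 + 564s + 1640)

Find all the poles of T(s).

The poles are the roots of the denominator s^4 + 14s^3 + 121s^2 + 564s + 1640 = 0.
No real roots exist; factor into two real quadratics: (s^2 + 10s + 41)(s^2 + 4s + 40) = 0.
Each quadratic gives a conjugate pair via the quadratic formula.

s = -5 ± 4j, -2 ± 6j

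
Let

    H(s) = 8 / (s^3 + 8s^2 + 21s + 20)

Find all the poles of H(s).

The poles are the roots of the denominator s^3 + 8s^2 + 21s + 20 = 0.
Trying s = -4: the polynomial evaluates to 0, so (s + 4) is a factor.
Dividing out leaves s^2 + 4s + 5 = 0.
The quadratic formula then gives s = -2 ± 1j.

s = -2 + j, -2 - j, -4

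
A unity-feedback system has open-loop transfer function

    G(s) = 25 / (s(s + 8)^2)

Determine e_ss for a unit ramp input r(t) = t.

G(s) has one pole at the origin.
This is a Type 1 system. Kv = lim_{s→0} s·G(s) = 25/64.
e_ss = 1/Kv = 1/(25/64) = 64/25 ≈ 2.560.

e_ss = 2.560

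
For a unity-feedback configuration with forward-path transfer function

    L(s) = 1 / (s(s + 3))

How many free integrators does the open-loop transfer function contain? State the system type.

The denominator has 1 factor of s at the origin (free integrator), so this is a Type 1 system.

Type 1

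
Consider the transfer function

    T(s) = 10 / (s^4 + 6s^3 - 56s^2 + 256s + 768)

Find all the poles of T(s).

The poles are the roots of the denominator s^4 + 6s^3 - 56s^2 + 256s + 768 = 0.
Trying s = -2: the polynomial evaluates to 0, so (s + 2) is a factor.
Dividing out leaves s^3 + 4s^2 - 64s + 384 = 0.
This factors further as (s^2 - 8s + 32)(s + 12) = 0.

s = 4 ± 4j, -2, -12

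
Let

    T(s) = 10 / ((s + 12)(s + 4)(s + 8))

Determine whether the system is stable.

stable

The poles can be read from the denominator factors: s = -12, -4, -8.
Since all poles lie strictly in the left half-plane, the system is stable.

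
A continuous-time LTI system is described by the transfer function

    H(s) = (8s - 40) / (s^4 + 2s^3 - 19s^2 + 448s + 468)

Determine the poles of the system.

The poles are the roots of the denominator s^4 + 2s^3 - 19s^2 + 448s + 468 = 0.
Trying s = -1: the polynomial evaluates to 0, so (s + 1) is a factor.
Dividing out leaves s^3 + s^2 - 20s + 468 = 0.
This factors further as (s^2 - 8s + 52)(s + 9) = 0.

s = 4 ± 6j, -1, -9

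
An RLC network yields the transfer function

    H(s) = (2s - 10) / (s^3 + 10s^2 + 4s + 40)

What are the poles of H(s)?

The poles are the roots of the denominator s^3 + 10s^2 + 4s + 40 = 0.
Trying s = -10: the polynomial evaluates to 0, so (s + 10) is a factor.
Dividing out leaves s^2 + 4 = 0.
The quadratic formula then gives s = 0 ± 2j.

s = 2j, -2j, -10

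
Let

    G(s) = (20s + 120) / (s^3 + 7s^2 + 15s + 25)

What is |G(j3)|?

|G(j3)| ≈ 3.191

Substitute s = j3: numerator = 120 + j60, denominator = -38 + j18.
|G(j3)| = |120 + j60| / |-38 + j18| = 134.16 / 42.048 ≈ 3.191.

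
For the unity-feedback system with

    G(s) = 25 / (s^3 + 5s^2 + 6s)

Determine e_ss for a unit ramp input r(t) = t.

G(s) has one pole at the origin.
This is a Type 1 system. Kv = lim_{s→0} s·G(s) = 25/6.
e_ss = 1/Kv = 1/(25/6) = 6/25 ≈ 0.2400.

e_ss = 0.2400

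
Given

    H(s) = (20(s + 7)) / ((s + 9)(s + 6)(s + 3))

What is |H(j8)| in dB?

|H(j8)|_dB ≈ -13.7 dB

Substitute s = j8: numerator = 140 + j160, denominator = -990 + j280.
|H(j8)| = |140 + j160| / |-990 + j280| = 212.60 / 1028.8 ≈ 0.2066.
In decibels: 20·log₁₀(0.2066) ≈ -13.7 dB.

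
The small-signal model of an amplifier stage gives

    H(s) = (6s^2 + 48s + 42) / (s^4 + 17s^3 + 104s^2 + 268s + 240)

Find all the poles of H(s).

s = -4, -2, -5, -6

The poles are the roots of the denominator s^4 + 17s^3 + 104s^2 + 268s + 240 = 0.
Trying s = -4: the polynomial evaluates to 0, so (s + 4) is a factor.
Dividing out leaves s^3 + 13s^2 + 52s + 60 = 0.
This factors further as (s + 2)(s + 5)(s + 6) = 0.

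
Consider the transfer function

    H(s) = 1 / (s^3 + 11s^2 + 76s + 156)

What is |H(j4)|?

Substitute s = j4: numerator = 1, denominator = -20 + j240.
|H(j4)| = |1| / |-20 + j240| = 1 / 240.83 ≈ 0.004152.

|H(j4)| ≈ 0.004152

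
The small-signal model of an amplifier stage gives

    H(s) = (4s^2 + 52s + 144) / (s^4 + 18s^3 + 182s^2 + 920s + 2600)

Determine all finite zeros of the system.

Set the numerator to zero: 4s^2 + 52s + 144 = 0, i.e. 4·(s^2 + 13s + 36) = 0.
Factoring: (s + 4)(s + 9) = 0.

s = -4, -9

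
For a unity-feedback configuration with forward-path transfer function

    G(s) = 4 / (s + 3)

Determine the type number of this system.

The denominator has no factor of s at the origin — no free integrator — so this is a Type 0 system.

Type 0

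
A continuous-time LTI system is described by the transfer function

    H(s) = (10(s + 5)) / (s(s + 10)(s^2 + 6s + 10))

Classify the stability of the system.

The poles can be read from the denominator factors: s = 0, -10, -3 ± j.
Since the simple pole(s) at s = 0 lie on the jω-axis with none in the right half-plane, the system is marginally stable.

marginally stable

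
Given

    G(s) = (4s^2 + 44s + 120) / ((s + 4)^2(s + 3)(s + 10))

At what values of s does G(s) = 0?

s = -6, -5

Set the numerator to zero: 4s^2 + 44s + 120 = 0, i.e. 4·(s^2 + 11s + 30) = 0.
Factoring: (s + 6)(s + 5) = 0.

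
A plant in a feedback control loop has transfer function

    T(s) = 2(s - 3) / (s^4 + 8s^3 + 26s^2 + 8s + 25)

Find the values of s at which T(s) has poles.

s = j, -j, -4 + 3j, -4 - 3j

The poles are the roots of the denominator s^4 + 8s^3 + 26s^2 + 8s + 25 = 0.
No real roots exist; factor into two real quadratics: (s^2 + 1)(s^2 + 8s + 25) = 0.
Each quadratic gives a conjugate pair via the quadratic formula.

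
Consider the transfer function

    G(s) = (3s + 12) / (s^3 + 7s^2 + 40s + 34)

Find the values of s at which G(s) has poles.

s = -3 + 5j, -3 - 5j, -1

The poles are the roots of the denominator s^3 + 7s^2 + 40s + 34 = 0.
Trying s = -1: the polynomial evaluates to 0, so (s + 1) is a factor.
Dividing out leaves s^2 + 6s + 34 = 0.
The quadratic formula then gives s = -3 ± 5j.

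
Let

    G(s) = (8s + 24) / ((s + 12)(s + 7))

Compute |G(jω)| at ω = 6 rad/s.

|G(j6)| ≈ 0.4339

Substitute s = j6: numerator = 24 + j48, denominator = 48 + j114.
|G(j6)| = |24 + j48| / |48 + j114| = 53.666 / 123.69 ≈ 0.4339.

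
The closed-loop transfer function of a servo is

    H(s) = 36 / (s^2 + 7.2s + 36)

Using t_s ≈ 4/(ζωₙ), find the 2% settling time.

Comparing s^2 + 7.2s + 36 to s^2 + 2ζωₙs + ωₙ²: ωₙ = 6 rad/s and ζ = 7.2/(2·6) = 0.6.
ζωₙ = 7.2/2 = 3.6, so t_s ≈ 4/(ζωₙ) = 4/3.6 ≈ 1.111 s.

t_s ≈ 1.111 s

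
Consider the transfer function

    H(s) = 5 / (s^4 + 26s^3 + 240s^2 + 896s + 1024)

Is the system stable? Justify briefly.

The denominator s^4 + 26s^3 + 240s^2 + 896s + 1024 factors as (s + 2)(s + 8)^3, giving poles at s = -2, -8, -8, -8.
Since all poles lie strictly in the left half-plane, the system is stable.

stable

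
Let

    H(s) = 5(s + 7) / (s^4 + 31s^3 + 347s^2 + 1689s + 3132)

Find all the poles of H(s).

The poles are the roots of the denominator s^4 + 31s^3 + 347s^2 + 1689s + 3132 = 0.
Trying s = -12: the polynomial evaluates to 0, so (s + 12) is a factor.
Dividing out leaves s^3 + 19s^2 + 119s + 261 = 0.
This factors further as (s^2 + 10s + 29)(s + 9) = 0.

s = -5 + 2j, -5 - 2j, -12, -9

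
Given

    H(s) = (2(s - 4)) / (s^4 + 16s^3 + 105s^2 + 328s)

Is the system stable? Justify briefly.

marginally stable

The denominator s^4 + 16s^3 + 105s^2 + 328s factors as s(s^2 + 8s + 41)(s + 8), giving poles at s = 0, -4 ± 5j, -8.
Since the simple pole(s) at s = 0 lie on the jω-axis with none in the right half-plane, the system is marginally stable.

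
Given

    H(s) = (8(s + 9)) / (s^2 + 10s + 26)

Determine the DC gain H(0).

H(0) = 36/13 ≈ 2.769

Set s = 0: H(0) = (72) / (26) = 36/13.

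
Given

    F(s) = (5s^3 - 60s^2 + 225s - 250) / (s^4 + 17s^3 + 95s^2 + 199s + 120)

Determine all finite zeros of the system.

Set the numerator to zero: 5s^3 - 60s^2 + 225s - 250 = 0, i.e. 5·(s^3 - 12s^2 + 45s - 50) = 0.
Factoring: (s - 5)^2(s - 2) = 0.

s = 5, 5, 2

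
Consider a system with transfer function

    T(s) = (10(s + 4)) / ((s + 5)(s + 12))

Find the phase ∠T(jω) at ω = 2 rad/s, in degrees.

∠T(j2) ≈ -4.699°

At s = j2: numerator = 40 + j20, denominator = 56 + j34.
∠T = ∠num − ∠den = 26.565° − (31.264°) = -4.699°.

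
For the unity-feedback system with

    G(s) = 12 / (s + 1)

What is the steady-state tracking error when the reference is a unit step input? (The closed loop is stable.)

G(s) has no poles at the origin.
This is a Type 0 system. Kp = lim_{s→0} G(s) = 12/1.
e_ss = 1/(1 + Kp) = 1/(1 + 12) = 1/13 ≈ 0.07692.

e_ss = 0.07692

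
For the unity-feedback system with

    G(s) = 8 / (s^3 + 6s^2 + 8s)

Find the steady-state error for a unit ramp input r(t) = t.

e_ss = 1

G(s) has one pole at the origin.
This is a Type 1 system. Kv = lim_{s→0} s·G(s) = 8/8 = 1.
e_ss = 1/Kv = 1/(1) = 1.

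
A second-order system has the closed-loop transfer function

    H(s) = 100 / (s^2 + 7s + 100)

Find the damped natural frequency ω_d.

ω_d ≈ 9.367 rad/s

Comparing s^2 + 7s + 100 to s^2 + 2ζωₙs + ωₙ²: ωₙ = 10 rad/s and ζ = 7/(2·10) = 0.35.
ζωₙ = 7/2 = 3.5, so ω_d = ωₙ√(1−ζ²) = √(ωₙ² − (ζωₙ)²) = √(100 − 3.5²) = √87.75 ≈ 9.367 rad/s.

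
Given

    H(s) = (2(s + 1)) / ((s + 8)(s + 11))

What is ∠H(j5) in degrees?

∠H(j5) ≈ 22.24°

At s = j5: numerator = 2 + j10, denominator = 63 + j95.
∠H = ∠num − ∠den = 78.690° − (56.449°) = 22.24°.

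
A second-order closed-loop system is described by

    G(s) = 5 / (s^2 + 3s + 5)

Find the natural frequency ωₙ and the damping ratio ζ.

ωₙ ≈ 2.236 rad/s, ζ ≈ 0.6708

Compare the denominator to the standard form s^2 + 2ζωₙs + ωₙ².
ωₙ² = 5, so ωₙ = √5 ≈ 2.236 rad/s.
2ζωₙ = 3, so ζ = 3/(2·√5) ≈ 0.6708.
With ζ = 0.6708 the response is underdamped.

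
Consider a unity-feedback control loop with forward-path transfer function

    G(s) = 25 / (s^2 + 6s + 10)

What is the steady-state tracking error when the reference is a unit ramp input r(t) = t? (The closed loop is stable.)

e_ss = ∞

G(s) has no poles at the origin.
This is a Type 0 system; Kv = lim_{s→0} s·G(s) = 0, so the steady-state error for a ramp input is infinite.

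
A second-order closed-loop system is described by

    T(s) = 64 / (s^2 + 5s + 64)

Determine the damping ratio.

ζ = 0.3125

Compare the denominator to the standard form s^2 + 2ζωₙs + ωₙ².
ωₙ² = 64, so ωₙ = 8 rad/s.
2ζωₙ = 5, so ζ = 5/(2·8) = 0.3125.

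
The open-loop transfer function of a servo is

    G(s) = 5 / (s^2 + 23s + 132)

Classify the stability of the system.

The denominator s^2 + 23s + 132 factors as (s + 11)(s + 12), giving poles at s = -11, -12.
Since all poles lie strictly in the left half-plane, the system is stable.

stable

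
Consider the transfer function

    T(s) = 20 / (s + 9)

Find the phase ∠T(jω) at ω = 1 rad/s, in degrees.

∠T(j1) ≈ -6.340°

At s = j1: numerator = 20, denominator = 9 + j1.
∠T = ∠num − ∠den = 0° − (6.3402°) = -6.340°.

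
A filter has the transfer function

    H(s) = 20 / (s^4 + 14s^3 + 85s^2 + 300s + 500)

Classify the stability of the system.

stable

The denominator s^4 + 14s^3 + 85s^2 + 300s + 500 factors as (s^2 + 4s + 20)(s + 5)^2, giving poles at s = -2 + 4j, -2 - 4j, -5, -5.
Since all poles lie strictly in the left half-plane, the system is stable.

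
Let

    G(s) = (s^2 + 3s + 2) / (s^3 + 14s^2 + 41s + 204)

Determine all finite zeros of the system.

s = -2, -1

Set the numerator to zero: s^2 + 3s + 2 = 0.
Factoring: (s + 2)(s + 1) = 0.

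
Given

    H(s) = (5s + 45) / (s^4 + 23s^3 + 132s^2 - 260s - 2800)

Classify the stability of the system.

unstable

The denominator s^4 + 23s^3 + 132s^2 - 260s - 2800 factors as (s + 10)^2(s - 4)(s + 7), giving poles at s = -10, 4, -10, -7.
Since the pole(s) at s = 4 lie in the right half-plane, the system is unstable.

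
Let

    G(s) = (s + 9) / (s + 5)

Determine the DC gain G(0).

G(0) = 9/5 ≈ 1.800

Set s = 0: G(0) = (9) / (5) = 9/5.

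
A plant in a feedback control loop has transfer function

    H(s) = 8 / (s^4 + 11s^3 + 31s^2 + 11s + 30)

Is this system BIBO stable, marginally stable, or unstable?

The denominator s^4 + 11s^3 + 31s^2 + 11s + 30 factors as (s^2 + 1)(s + 6)(s + 5), giving poles at s = ±j, -6, -5.
Since the simple pole(s) at s = j, -j lie on the jω-axis with none in the right half-plane, the system is marginally stable.

marginally stable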